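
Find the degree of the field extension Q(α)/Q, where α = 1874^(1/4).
[Q(α):Q] = 4

α is a root of x^4 - 1874. By Eisenstein's criterion at the prime p = 2 (which divides the constant term 1874 but p^2 = 4 does not, since 1874 is squarefree), x^4 - 1874 is irreducible over Q. Hence [Q(α):Q] = 4.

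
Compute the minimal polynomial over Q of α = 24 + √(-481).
m_α(x) = x^2 - 48x + 1057

From α - 24 = √(-481), squaring gives (α - 24)^2 = -481, i.e. α^2 - 48α + 576 = -481, so α^2 - 48α + 1057 = 0. The discriminant of x^2 - 48x + 1057 is (-48)^2 - 4·(1057) = 2304 - 4228 = -1924, and 4·(-481) is not a perfect square in Q since -481 is squarefree and ≠ 1. Hence x^2 - 48x + 1057 is irreducible over Q and is the minimal polynomial of α.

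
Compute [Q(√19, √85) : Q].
[Q(√19, √85) : Q] = 4

[Q(√19):Q] = 2 (min poly x^2 - 19, irreducible since 19 is squarefree > 1). For the top step, suppose √85 ∈ Q(√19), say √85 = c + d√19 with c, d ∈ Q. Squaring: 85 = c^2 + 19d^2 + 2cd√19. Since √19 ∉ Q this forces 2cd = 0. If d = 0 then √85 = c ∈ Q, contradicting 85 squarefree > 1. If c = 0 then 85 = 19d^2, so 19·85 = (19d)^2 is a perfect square in Q — but 19·85 = 1615 is not a perfect square (since 19 and 85 are distinct squarefree integers). Contradiction. Hence √85 ∉ Q(√19), so x^2 - 85 stays irreducible over Q(√19) and [Q(√19, √85) : Q(√19)] = 2. By the tower law, [Q(√19, √85) : Q] = 2 · 2 = 4.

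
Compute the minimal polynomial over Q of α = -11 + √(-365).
m_α(x) = x^2 + 22x + 486

From α + 11 = √(-365), squaring gives (α + 11)^2 = -365, i.e. α^2 + 22α + 121 = -365, so α^2 + 22α + 486 = 0. The discriminant of x^2 + 22x + 486 is (22)^2 - 4·(486) = 484 - 1944 = -1460, and 4·(-365) is not a perfect square in Q since -365 is squarefree and ≠ 1. Hence x^2 + 22x + 486 is irreducible over Q and is the minimal polynomial of α.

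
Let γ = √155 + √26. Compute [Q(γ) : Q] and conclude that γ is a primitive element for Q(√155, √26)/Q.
[Q(γ) : Q] = 4 (equivalently, Q(γ) = Q(√155, √26))

Obviously Q(γ) ⊆ Q(√155, √26), and [Q(√155, √26):Q] = 4 (since 155, 26 are distinct squarefree integers > 1 with 4030 not a perfect square). To show equality we compute the minimal polynomial of γ. From γ = √155 + √26: γ^2 = 155 + 2√(4030) + 26 = 181 + 2√(4030), so γ^2 - 181 = 2√(4030); squaring, (γ^2 - 181)^2 = 4·4030, i.e. γ^4 - 362γ^2 + 32761 - 16120 = 0, i.e. γ^4 - 362γ^2 + 16641 = 0. So γ is a root of x^4 - 362x^2 + 16641. This polynomial is irreducible over Q: it has no rational root (each ±√155 ± √26 is irrational), and any factorization into two quadratics over Q would force √(4030) ∈ Q (pairing opposite roots) or √155, √26 ∈ Q (other pairings), all impossible. Hence [Q(γ):Q] = 4 = [Q(√155, √26):Q], so Q(γ) = Q(√155, √26).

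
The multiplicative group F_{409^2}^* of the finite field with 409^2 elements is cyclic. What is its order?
|F_{409^2}^*| = 167280

F_{409^2} has 409^2 = 167281 elements; its multiplicative group consists of all nonzero elements, so |F_{409^2}^*| = 167281 - 1 = 167280. (It is cyclic since any finite subgroup of the multiplicative group of a field is cyclic.)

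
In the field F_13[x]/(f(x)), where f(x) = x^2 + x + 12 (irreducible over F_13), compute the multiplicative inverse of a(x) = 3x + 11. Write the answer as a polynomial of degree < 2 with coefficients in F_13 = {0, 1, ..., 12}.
a(x)^(-1) ≡ 10x + 8 (mod f(x))

Since f is irreducible over F_13, F_13[x]/(f) is a field and a(x) ≠ 0 has an inverse. Apply the extended Euclidean algorithm to f(x) and a(x) in F_13[x]: f(x) = (9x + 2)·a(x) + (3). The last nonzero remainder is the constant 3 = gcd(f, a) in F_13. Back-substituting through the division chain expresses 3 = s(x)·a(x) + t(x)·f(x) with s(x) ≡ 4x + 11 (mod f), so (4x + 11)·a(x) ≡ 3 (mod f). Multiplying by 3^(-1) ≡ 9 in F_13 gives a(x)^(-1) ≡ 9·(4x + 11) ≡ 10x + 8 (mod f). Check: (3x + 11)·(10x + 8) = 4x^2 + 4x + 10 ≡ 1 (mod x^2 + x + 12).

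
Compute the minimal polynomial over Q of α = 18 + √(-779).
m_α(x) = x^2 - 36x + 1103

From α - 18 = √(-779), squaring gives (α - 18)^2 = -779, i.e. α^2 - 36α + 324 = -779, so α^2 - 36α + 1103 = 0. The discriminant of x^2 - 36x + 1103 is (-36)^2 - 4·(1103) = 1296 - 4412 = -3116, and 4·(-779) is not a perfect square in Q since -779 is squarefree and ≠ 1. Hence x^2 - 36x + 1103 is irreducible over Q and is the minimal polynomial of α.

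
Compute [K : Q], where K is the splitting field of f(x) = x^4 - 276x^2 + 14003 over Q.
[K : Q] = 4

Solving the quadratic in x^2: x^2 = (276 ± √(276^2 - 4·14003))/2 = (276 ± √20164)/2 = (276 ± 142)/2, giving x^2 = 67 or x^2 = 209. So f(x) = (x^2 - 67)(x^2 - 209) and the roots of f are ±√67, ±√209. Hence the splitting field is K = Q(√67, √209). Since 67 and 209 are distinct squarefree integers > 1, their product 14003 is not a perfect square, so √209 ∉ Q(√67). By the tower law [K:Q] = [Q(√67,√209):Q(√67)] · [Q(√67):Q] = 2 · 2 = 4.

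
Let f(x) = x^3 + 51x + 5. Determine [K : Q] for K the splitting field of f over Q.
[K : Q] = 6

By the rational root test, any rational root of the monic integer polynomial f(x) = x^3 + 51x + 5 must be an integer dividing the constant term 5, i.e. one of ±{1, 5}. Evaluating: f(1) = 57, f(-1) = -47, f(5) = 385, f(-5) = -375; none is 0, so f has no rational root and is therefore irreducible over Q (a cubic with no linear factor over a field is irreducible). For an irreducible cubic, the Galois group is A_3 or S_3 according as the discriminant disc(f) = -4a^3 - 27b^2 = -4·(51)^3 - 27·(5)^2 = -531279 is or is not a square in Q. Here disc(f) = -531279 is not a perfect square in Q, so the Galois group of f over Q is not contained in A_3 and must be all of S_3. The splitting field has degree |S_3| = 6 over Q, so [K : Q] = 6.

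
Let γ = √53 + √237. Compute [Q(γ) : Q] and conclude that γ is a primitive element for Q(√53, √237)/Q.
[Q(γ) : Q] = 4 (equivalently, Q(γ) = Q(√53, √237))

Obviously Q(γ) ⊆ Q(√53, √237), and [Q(√53, √237):Q] = 4 (since 53, 237 are distinct squarefree integers > 1 with 12561 not a perfect square). To show equality we compute the minimal polynomial of γ. From γ = √53 + √237: γ^2 = 53 + 2√(12561) + 237 = 290 + 2√(12561), so γ^2 - 290 = 2√(12561); squaring, (γ^2 - 290)^2 = 4·12561, i.e. γ^4 - 580γ^2 + 84100 - 50244 = 0, i.e. γ^4 - 580γ^2 + 33856 = 0. So γ is a root of x^4 - 580x^2 + 33856. This polynomial is irreducible over Q: it has no rational root (each ±√53 ± √237 is irrational), and any factorization into two quadratics over Q would force √(12561) ∈ Q (pairing opposite roots) or √53, √237 ∈ Q (other pairings), all impossible. Hence [Q(γ):Q] = 4 = [Q(√53, √237):Q], so Q(γ) = Q(√53, √237).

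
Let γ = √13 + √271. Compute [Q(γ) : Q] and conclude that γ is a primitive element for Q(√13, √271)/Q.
[Q(γ) : Q] = 4 (equivalently, Q(γ) = Q(√13, √271))

Obviously Q(γ) ⊆ Q(√13, √271), and [Q(√13, √271):Q] = 4 (since 13, 271 are distinct squarefree integers > 1 with 3523 not a perfect square). To show equality we compute the minimal polynomial of γ. From γ = √13 + √271: γ^2 = 13 + 2√(3523) + 271 = 284 + 2√(3523), so γ^2 - 284 = 2√(3523); squaring, (γ^2 - 284)^2 = 4·3523, i.e. γ^4 - 568γ^2 + 80656 - 14092 = 0, i.e. γ^4 - 568γ^2 + 66564 = 0. So γ is a root of x^4 - 568x^2 + 66564. This polynomial is irreducible over Q: it has no rational root (each ±√13 ± √271 is irrational), and any factorization into two quadratics over Q would force √(3523) ∈ Q (pairing opposite roots) or √13, √271 ∈ Q (other pairings), all impossible. Hence [Q(γ):Q] = 4 = [Q(√13, √271):Q], so Q(γ) = Q(√13, √271).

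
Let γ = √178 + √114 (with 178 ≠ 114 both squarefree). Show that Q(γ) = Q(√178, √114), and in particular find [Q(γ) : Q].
[Q(γ) : Q] = 4 (equivalently, Q(γ) = Q(√178, √114))

Obviously Q(γ) ⊆ Q(√178, √114), and [Q(√178, √114):Q] = 4 (since 178, 114 are distinct squarefree integers > 1 with 20292 not a perfect square). To show equality we compute the minimal polynomial of γ. From γ = √178 + √114: γ^2 = 178 + 2√(20292) + 114 = 292 + 2√(20292), so γ^2 - 292 = 2√(20292); squaring, (γ^2 - 292)^2 = 4·20292, i.e. γ^4 - 584γ^2 + 85264 - 81168 = 0, i.e. γ^4 - 584γ^2 + 4096 = 0. So γ is a root of x^4 - 584x^2 + 4096. This polynomial is irreducible over Q: it has no rational root (each ±√178 ± √114 is irrational), and any factorization into two quadratics over Q would force √(20292) ∈ Q (pairing opposite roots) or √178, √114 ∈ Q (other pairings), all impossible. Hence [Q(γ):Q] = 4 = [Q(√178, √114):Q], so Q(γ) = Q(√178, √114).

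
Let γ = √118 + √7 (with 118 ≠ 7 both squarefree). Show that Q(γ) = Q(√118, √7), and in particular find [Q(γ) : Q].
[Q(γ) : Q] = 4 (equivalently, Q(γ) = Q(√118, √7))

Obviously Q(γ) ⊆ Q(√118, √7), and [Q(√118, √7):Q] = 4 (since 118, 7 are distinct squarefree integers > 1 with 826 not a perfect square). To show equality we compute the minimal polynomial of γ. From γ = √118 + √7: γ^2 = 118 + 2√(826) + 7 = 125 + 2√(826), so γ^2 - 125 = 2√(826); squaring, (γ^2 - 125)^2 = 4·826, i.e. γ^4 - 250γ^2 + 15625 - 3304 = 0, i.e. γ^4 - 250γ^2 + 12321 = 0. So γ is a root of x^4 - 250x^2 + 12321. This polynomial is irreducible over Q: it has no rational root (each ±√118 ± √7 is irrational), and any factorization into two quadratics over Q would force √(826) ∈ Q (pairing opposite roots) or √118, √7 ∈ Q (other pairings), all impossible. Hence [Q(γ):Q] = 4 = [Q(√118, √7):Q], so Q(γ) = Q(√118, √7).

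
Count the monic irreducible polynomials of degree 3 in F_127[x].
There are 682752 monic irreducible polynomials of degree 3 over F_127

Each element of F_{127^3} that lies in no proper subfield is a root of exactly one monic irreducible of degree 3 over F_127, and each such polynomial has 3 distinct roots in F_{127^3}. By Möbius inversion the count is N_127(3) = (1/3) Σ_{d|3} μ(3/d) · 127^d = (1/3)(μ(3)·127^1 + μ(1)·127^3) = 2048256/3 = 682752.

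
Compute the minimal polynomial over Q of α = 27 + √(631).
m_α(x) = x^2 - 54x + 98

From α - 27 = √(631), squaring gives (α - 27)^2 = 631, i.e. α^2 - 54α + 729 = 631, so α^2 - 54α + 98 = 0. The discriminant of x^2 - 54x + 98 is (-54)^2 - 4·(98) = 2916 - 392 = 2524, and 4·(631) is not a perfect square in Q since 631 is squarefree and ≠ 1. Hence x^2 - 54x + 98 is irreducible over Q and is the minimal polynomial of α.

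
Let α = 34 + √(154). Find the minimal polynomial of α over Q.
m_α(x) = x^2 - 68x + 1002

From α - 34 = √(154), squaring gives (α - 34)^2 = 154, i.e. α^2 - 68α + 1156 = 154, so α^2 - 68α + 1002 = 0. The discriminant of x^2 - 68x + 1002 is (-68)^2 - 4·(1002) = 4624 - 4008 = 616, and 4·(154) is not a perfect square in Q since 154 is squarefree and ≠ 1. Hence x^2 - 68x + 1002 is irreducible over Q and is the minimal polynomial of α.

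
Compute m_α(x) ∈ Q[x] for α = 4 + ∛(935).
m_α(x) = x^3 - 12x^2 + 48x - 999

Set β = α - 4 = ∛(935), so β^3 = 935. Then (α - 4)^3 - 935 = 0, i.e. α is a root of g(x) = (x - 4)^3 - 935 = x^3 - 12x^2 + 48x - 999. Since g(x) = h(x - 4) where h(x) = x^3 - 935, and h is irreducible over Q (because 935 is not a perfect cube, so h has no rational root, and a monic cubic with no rational root is irreducible), g is also irreducible (irreducibility is preserved under the substitution x → x - 4). Hence m_α(x) = x^3 - 12x^2 + 48x - 999.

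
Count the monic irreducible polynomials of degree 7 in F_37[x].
There are 13561696728 monic irreducible polynomials of degree 7 over F_37

Each element of F_{37^7} that lies in no proper subfield is a root of exactly one monic irreducible of degree 7 over F_37, and each such polynomial has 7 distinct roots in F_{37^7}. By Möbius inversion the count is N_37(7) = (1/7) Σ_{d|7} μ(7/d) · 37^d = (1/7)(μ(7)·37^1 + μ(1)·37^7) = 94931877096/7 = 13561696728.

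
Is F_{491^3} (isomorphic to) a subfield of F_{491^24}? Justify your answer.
Yes: F_{491^3} is a subfield of F_{491^24}

F_{p^m} embeds in F_{p^n} iff m | n (since F_{p^n} is the splitting field of x^(p^n) - x, and F_{p^m} ⊂ F_{p^n} forces p^n to be a power of p^m, i.e. m | n; conversely if m | n then every root of x^(p^m) - x is a root of x^(p^n) - x). Here 3 | 24 (since 24 = 8·3), so F_{491^3} is a subfield of F_{491^24}, and [F_{491^24} : F_{491^3}] = 24/3 = 8.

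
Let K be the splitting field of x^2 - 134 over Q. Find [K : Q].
[K : Q] = 2

f(x) = x^2 - 134 factors as (x - √134)(x + √134). The splitting field is K = Q(√134). Since 134 is squarefree and > 1, it is not a perfect square, so x^2 - 134 is irreducible over Q and [Q(√134) : Q] = 2. Hence [K : Q] = 2.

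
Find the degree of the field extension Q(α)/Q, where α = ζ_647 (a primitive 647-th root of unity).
[Q(α):Q] = 646

The minimal polynomial of ζ_647 over Q is the 647-th cyclotomic polynomial Φ_647(x), which is irreducible over Q and has degree φ(647) = 646. Hence [Q(α):Q] = φ(647) = 646.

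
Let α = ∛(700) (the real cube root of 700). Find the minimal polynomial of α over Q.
m_α(x) = x^3 - 700

α satisfies α^3 = 700, so x^3 - 700 annihilates α. By the rational root test, a rational root p/q (in lowest terms) of x^3 - 700 would satisfy p^3 = 700 q^3, forcing q = 1 and p^3 = 700; but 700 is not a perfect cube, contradiction. A monic cubic over Q with no rational root is irreducible (any nontrivial factorization would include a linear factor). Hence x^3 - 700 is the minimal polynomial of α, and in particular [Q(α):Q] = 3.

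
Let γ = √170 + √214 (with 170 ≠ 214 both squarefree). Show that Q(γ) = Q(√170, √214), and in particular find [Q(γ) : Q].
[Q(γ) : Q] = 4 (equivalently, Q(γ) = Q(√170, √214))

Obviously Q(γ) ⊆ Q(√170, √214), and [Q(√170, √214):Q] = 4 (since 170, 214 are distinct squarefree integers > 1 with 36380 not a perfect square). To show equality we compute the minimal polynomial of γ. From γ = √170 + √214: γ^2 = 170 + 2√(36380) + 214 = 384 + 2√(36380), so γ^2 - 384 = 2√(36380); squaring, (γ^2 - 384)^2 = 4·36380, i.e. γ^4 - 768γ^2 + 147456 - 145520 = 0, i.e. γ^4 - 768γ^2 + 1936 = 0. So γ is a root of x^4 - 768x^2 + 1936. This polynomial is irreducible over Q: it has no rational root (each ±√170 ± √214 is irrational), and any factorization into two quadratics over Q would force √(36380) ∈ Q (pairing opposite roots) or √170, √214 ∈ Q (other pairings), all impossible. Hence [Q(γ):Q] = 4 = [Q(√170, √214):Q], so Q(γ) = Q(√170, √214).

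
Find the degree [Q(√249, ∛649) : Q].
[Q(√249, ∛649) : Q] = 6

Let L = Q(√249, ∛649). Since Q(√249) ⊂ L and [Q(√249):Q] = 2, the tower law gives 2 | [L:Q]. Likewise Q(∛649) ⊂ L with [Q(∛649):Q] = 3 (because 649 is not a perfect cube), so 3 | [L:Q]. As gcd(2,3) = 1, [L:Q] is divisible by 6. Conversely L is generated over Q by √249 and ∛649, so [L:Q] ≤ 2·3 = 6. Therefore [Q(√249, ∛649) : Q] = 6.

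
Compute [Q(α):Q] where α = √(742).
[Q(α):Q] = 2

[Q(α):Q] equals the degree of the minimal polynomial of α. Here α^2 = 742 and x^2 - 742 is irreducible (d = 742 is squarefree, ≠ 1, hence not a square), so deg(m_α) = 2. Thus [Q(α):Q] = 2.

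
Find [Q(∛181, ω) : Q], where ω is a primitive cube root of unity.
[Q(∛181, ω) : Q] = 6

[Q(∛181):Q] = 3 (min poly x^3 - 181, irreducible since 181 is not a perfect cube). [Q(ω):Q] = 2 (min poly x^2 + x + 1). Since Q(∛181) ⊂ R and ω ∉ R, we have ω ∉ Q(∛181), so x^2 + x + 1 remains irreducible over Q(∛181) and [Q(∛181, ω) : Q(∛181)] = 2. By the tower law, [Q(∛181, ω) : Q] = 3 · 2 = 6. (In fact Q(∛181, ω) is the splitting field of x^3 - 181 over Q.)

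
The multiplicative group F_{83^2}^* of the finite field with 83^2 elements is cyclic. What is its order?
|F_{83^2}^*| = 6888

F_{83^2} has 83^2 = 6889 elements; its multiplicative group consists of all nonzero elements, so |F_{83^2}^*| = 6889 - 1 = 6888. (It is cyclic since any finite subgroup of the multiplicative group of a field is cyclic.)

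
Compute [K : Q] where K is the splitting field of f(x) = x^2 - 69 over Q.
[K : Q] = 2

f(x) = x^2 - 69 factors as (x - √69)(x + √69). The splitting field is K = Q(√69). Since 69 is squarefree and > 1, it is not a perfect square, so x^2 - 69 is irreducible over Q and [Q(√69) : Q] = 2. Hence [K : Q] = 2.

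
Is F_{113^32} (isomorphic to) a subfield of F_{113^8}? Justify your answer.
No: F_{113^32} is not a subfield of F_{113^8}

F_{p^m} embeds in F_{p^n} iff m | n. Here 32 ∤ 8 (since 8 = 0·32 + 8 with remainder 8 ≠ 0), so F_{113^32} is not a subfield of F_{113^8}. Equivalently: if it were, the tower law would give 32 = [F_{113^32}:F_113] dividing [F_{113^8}:F_113] = 8, contradiction.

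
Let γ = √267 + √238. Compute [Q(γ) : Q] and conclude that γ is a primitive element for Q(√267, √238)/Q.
[Q(γ) : Q] = 4 (equivalently, Q(γ) = Q(√267, √238))

Obviously Q(γ) ⊆ Q(√267, √238), and [Q(√267, √238):Q] = 4 (since 267, 238 are distinct squarefree integers > 1 with 63546 not a perfect square). To show equality we compute the minimal polynomial of γ. From γ = √267 + √238: γ^2 = 267 + 2√(63546) + 238 = 505 + 2√(63546), so γ^2 - 505 = 2√(63546); squaring, (γ^2 - 505)^2 = 4·63546, i.e. γ^4 - 1010γ^2 + 255025 - 254184 = 0, i.e. γ^4 - 1010γ^2 + 841 = 0. So γ is a root of x^4 - 1010x^2 + 841. This polynomial is irreducible over Q: it has no rational root (each ±√267 ± √238 is irrational), and any factorization into two quadratics over Q would force √(63546) ∈ Q (pairing opposite roots) or √267, √238 ∈ Q (other pairings), all impossible. Hence [Q(γ):Q] = 4 = [Q(√267, √238):Q], so Q(γ) = Q(√267, √238).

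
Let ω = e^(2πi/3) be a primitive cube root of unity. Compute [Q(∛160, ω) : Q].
[Q(∛160, ω) : Q] = 6

[Q(∛160):Q] = 3 (min poly x^3 - 160, irreducible since 160 is not a perfect cube). [Q(ω):Q] = 2 (min poly x^2 + x + 1). Since Q(∛160) ⊂ R and ω ∉ R, we have ω ∉ Q(∛160), so x^2 + x + 1 remains irreducible over Q(∛160) and [Q(∛160, ω) : Q(∛160)] = 2. By the tower law, [Q(∛160, ω) : Q] = 3 · 2 = 6. (In fact Q(∛160, ω) is the splitting field of x^3 - 160 over Q.)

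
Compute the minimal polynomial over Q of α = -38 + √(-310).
m_α(x) = x^2 + 76x + 1754

From α + 38 = √(-310), squaring gives (α + 38)^2 = -310, i.e. α^2 + 76α + 1444 = -310, so α^2 + 76α + 1754 = 0. The discriminant of x^2 + 76x + 1754 is (76)^2 - 4·(1754) = 5776 - 7016 = -1240, and 4·(-310) is not a perfect square in Q since -310 is squarefree and ≠ 1. Hence x^2 + 76x + 1754 is irreducible over Q and is the minimal polynomial of α.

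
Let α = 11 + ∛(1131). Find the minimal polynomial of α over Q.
m_α(x) = x^3 - 33x^2 + 363x - 2462

Set β = α - 11 = ∛(1131), so β^3 = 1131. Then (α - 11)^3 - 1131 = 0, i.e. α is a root of g(x) = (x - 11)^3 - 1131 = x^3 - 33x^2 + 363x - 2462. Since g(x) = h(x - 11) where h(x) = x^3 - 1131, and h is irreducible over Q (because 1131 is not a perfect cube, so h has no rational root, and a monic cubic with no rational root is irreducible), g is also irreducible (irreducibility is preserved under the substitution x → x - 11). Hence m_α(x) = x^3 - 33x^2 + 363x - 2462.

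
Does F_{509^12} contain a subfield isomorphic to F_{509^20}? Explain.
No: F_{509^20} is not a subfield of F_{509^12}

F_{p^m} embeds in F_{p^n} iff m | n. Here 20 ∤ 12 (since 12 = 0·20 + 12 with remainder 12 ≠ 0), so F_{509^20} is not a subfield of F_{509^12}. Equivalently: if it were, the tower law would give 20 = [F_{509^20}:F_509] dividing [F_{509^12}:F_509] = 12, contradiction.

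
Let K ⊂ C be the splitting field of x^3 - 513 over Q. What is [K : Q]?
[K : Q] = 6

The roots of x^3 - 513 are ∛513, ω∛513, ω^2∛513 where ω = e^(2πi/3) is a primitive cube root of unity, so K = Q(∛513, ω). Now [Q(∛513):Q] = 3 (since 513 is not a perfect cube, x^3 - 513 is irreducible) and [Q(ω):Q] = 2. Both 2 and 3 divide [K:Q], and [K:Q] ≤ 3·2 = 6, so [K:Q] = 6. (Equivalently: Q(∛513) ⊂ R but ω ∉ R, so [K : Q(∛513)] = 2.)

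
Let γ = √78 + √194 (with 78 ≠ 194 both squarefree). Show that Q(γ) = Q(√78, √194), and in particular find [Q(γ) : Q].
[Q(γ) : Q] = 4 (equivalently, Q(γ) = Q(√78, √194))

Obviously Q(γ) ⊆ Q(√78, √194), and [Q(√78, √194):Q] = 4 (since 78, 194 are distinct squarefree integers > 1 with 15132 not a perfect square). To show equality we compute the minimal polynomial of γ. From γ = √78 + √194: γ^2 = 78 + 2√(15132) + 194 = 272 + 2√(15132), so γ^2 - 272 = 2√(15132); squaring, (γ^2 - 272)^2 = 4·15132, i.e. γ^4 - 544γ^2 + 73984 - 60528 = 0, i.e. γ^4 - 544γ^2 + 13456 = 0. So γ is a root of x^4 - 544x^2 + 13456. This polynomial is irreducible over Q: it has no rational root (each ±√78 ± √194 is irrational), and any factorization into two quadratics over Q would force √(15132) ∈ Q (pairing opposite roots) or √78, √194 ∈ Q (other pairings), all impossible. Hence [Q(γ):Q] = 4 = [Q(√78, √194):Q], so Q(γ) = Q(√78, √194).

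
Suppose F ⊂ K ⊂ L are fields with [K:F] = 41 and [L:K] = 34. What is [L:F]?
[L:F] = 1394

The tower law says that for any tower of field extensions F ⊂ K ⊂ L with finite degrees, [L:F] = [L:K] · [K:F]. Here this gives [L:F] = 34 · 41 = 1394.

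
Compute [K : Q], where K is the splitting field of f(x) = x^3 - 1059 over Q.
[K : Q] = 6

The roots of x^3 - 1059 are ∛1059, ω∛1059, ω^2∛1059 where ω = e^(2πi/3) is a primitive cube root of unity, so K = Q(∛1059, ω). Now [Q(∛1059):Q] = 3 (since 1059 is not a perfect cube, x^3 - 1059 is irreducible) and [Q(ω):Q] = 2. Both 2 and 3 divide [K:Q], and [K:Q] ≤ 3·2 = 6, so [K:Q] = 6. (Equivalently: Q(∛1059) ⊂ R but ω ∉ R, so [K : Q(∛1059)] = 2.)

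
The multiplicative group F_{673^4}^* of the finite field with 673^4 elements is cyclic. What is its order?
|F_{673^4}^*| = 205144679040

F_{673^4} has 673^4 = 205144679041 elements; its multiplicative group consists of all nonzero elements, so |F_{673^4}^*| = 205144679041 - 1 = 205144679040. (It is cyclic since any finite subgroup of the multiplicative group of a field is cyclic.)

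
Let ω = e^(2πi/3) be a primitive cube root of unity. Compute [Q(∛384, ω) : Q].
[Q(∛384, ω) : Q] = 6

[Q(∛384):Q] = 3 (min poly x^3 - 384, irreducible since 384 is not a perfect cube). [Q(ω):Q] = 2 (min poly x^2 + x + 1). Since Q(∛384) ⊂ R and ω ∉ R, we have ω ∉ Q(∛384), so x^2 + x + 1 remains irreducible over Q(∛384) and [Q(∛384, ω) : Q(∛384)] = 2. By the tower law, [Q(∛384, ω) : Q] = 3 · 2 = 6. (In fact Q(∛384, ω) is the splitting field of x^3 - 384 over Q.)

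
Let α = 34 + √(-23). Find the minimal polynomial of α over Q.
m_α(x) = x^2 - 68x + 1179

From α - 34 = √(-23), squaring gives (α - 34)^2 = -23, i.e. α^2 - 68α + 1156 = -23, so α^2 - 68α + 1179 = 0. The discriminant of x^2 - 68x + 1179 is (-68)^2 - 4·(1179) = 4624 - 4716 = -92, and 4·(-23) is not a perfect square in Q since -23 is squarefree and ≠ 1. Hence x^2 - 68x + 1179 is irreducible over Q and is the minimal polynomial of α.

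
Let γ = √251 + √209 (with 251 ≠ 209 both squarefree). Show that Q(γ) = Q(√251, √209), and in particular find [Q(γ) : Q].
[Q(γ) : Q] = 4 (equivalently, Q(γ) = Q(√251, √209))

Obviously Q(γ) ⊆ Q(√251, √209), and [Q(√251, √209):Q] = 4 (since 251, 209 are distinct squarefree integers > 1 with 52459 not a perfect square). To show equality we compute the minimal polynomial of γ. From γ = √251 + √209: γ^2 = 251 + 2√(52459) + 209 = 460 + 2√(52459), so γ^2 - 460 = 2√(52459); squaring, (γ^2 - 460)^2 = 4·52459, i.e. γ^4 - 920γ^2 + 211600 - 209836 = 0, i.e. γ^4 - 920γ^2 + 1764 = 0. So γ is a root of x^4 - 920x^2 + 1764. This polynomial is irreducible over Q: it has no rational root (each ±√251 ± √209 is irrational), and any factorization into two quadratics over Q would force √(52459) ∈ Q (pairing opposite roots) or √251, √209 ∈ Q (other pairings), all impossible. Hence [Q(γ):Q] = 4 = [Q(√251, √209):Q], so Q(γ) = Q(√251, √209).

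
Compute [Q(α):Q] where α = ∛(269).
[Q(α):Q] = 3

The minimal polynomial of α is x^3 - 269, irreducible over Q since 269 is not a perfect cube (so x^3 - 269 has no rational root). Hence [Q(α):Q] = deg(m_α) = 3.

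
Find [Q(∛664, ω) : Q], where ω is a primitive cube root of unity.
[Q(∛664, ω) : Q] = 6

[Q(∛664):Q] = 3 (min poly x^3 - 664, irreducible since 664 is not a perfect cube). [Q(ω):Q] = 2 (min poly x^2 + x + 1). Since Q(∛664) ⊂ R and ω ∉ R, we have ω ∉ Q(∛664), so x^2 + x + 1 remains irreducible over Q(∛664) and [Q(∛664, ω) : Q(∛664)] = 2. By the tower law, [Q(∛664, ω) : Q] = 3 · 2 = 6. (In fact Q(∛664, ω) is the splitting field of x^3 - 664 over Q.)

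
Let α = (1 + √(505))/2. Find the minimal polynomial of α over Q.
m_α(x) = x^2 - x - 126

From 2α - 1 = √(505), squaring gives (2α - 1)^2 = 505, i.e. 4α^2 - 4α + 1 = 505, so α^2 - α + (1 - 505)/4 = 0. Since 505 ≡ 1 (mod 4), (1 - 505)/4 = -126 ∈ Z. The polynomial x^2 - x - 126 has discriminant 1 - 4·(-126) = 505, which is not a perfect square in Q (d = 505 is squarefree and ≠ 1), so x^2 - x - 126 is irreducible over Q. It is the minimal polynomial of α.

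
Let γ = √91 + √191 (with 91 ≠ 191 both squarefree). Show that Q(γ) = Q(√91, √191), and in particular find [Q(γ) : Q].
[Q(γ) : Q] = 4 (equivalently, Q(γ) = Q(√91, √191))

Obviously Q(γ) ⊆ Q(√91, √191), and [Q(√91, √191):Q] = 4 (since 91, 191 are distinct squarefree integers > 1 with 17381 not a perfect square). To show equality we compute the minimal polynomial of γ. From γ = √91 + √191: γ^2 = 91 + 2√(17381) + 191 = 282 + 2√(17381), so γ^2 - 282 = 2√(17381); squaring, (γ^2 - 282)^2 = 4·17381, i.e. γ^4 - 564γ^2 + 79524 - 69524 = 0, i.e. γ^4 - 564γ^2 + 10000 = 0. So γ is a root of x^4 - 564x^2 + 10000. This polynomial is irreducible over Q: it has no rational root (each ±√91 ± √191 is irrational), and any factorization into two quadratics over Q would force √(17381) ∈ Q (pairing opposite roots) or √91, √191 ∈ Q (other pairings), all impossible. Hence [Q(γ):Q] = 4 = [Q(√91, √191):Q], so Q(γ) = Q(√91, √191).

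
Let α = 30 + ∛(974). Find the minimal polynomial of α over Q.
m_α(x) = x^3 - 90x^2 + 2700x - 27974

Set β = α - 30 = ∛(974), so β^3 = 974. Then (α - 30)^3 - 974 = 0, i.e. α is a root of g(x) = (x - 30)^3 - 974 = x^3 - 90x^2 + 2700x - 27974. Since g(x) = h(x - 30) where h(x) = x^3 - 974, and h is irreducible over Q (because 974 is not a perfect cube, so h has no rational root, and a monic cubic with no rational root is irreducible), g is also irreducible (irreducibility is preserved under the substitution x → x - 30). Hence m_α(x) = x^3 - 90x^2 + 2700x - 27974.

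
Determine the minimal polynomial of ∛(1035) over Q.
m_α(x) = x^3 - 1035

α satisfies α^3 = 1035, so x^3 - 1035 annihilates α. By the rational root test, a rational root p/q (in lowest terms) of x^3 - 1035 would satisfy p^3 = 1035 q^3, forcing q = 1 and p^3 = 1035; but 1035 is not a perfect cube, contradiction. A monic cubic over Q with no rational root is irreducible (any nontrivial factorization would include a linear factor). Hence x^3 - 1035 is the minimal polynomial of α, and in particular [Q(α):Q] = 3.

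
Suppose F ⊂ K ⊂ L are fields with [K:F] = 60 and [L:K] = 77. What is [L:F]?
[L:F] = 4620

The tower law says that for any tower of field extensions F ⊂ K ⊂ L with finite degrees, [L:F] = [L:K] · [K:F]. Here this gives [L:F] = 77 · 60 = 4620.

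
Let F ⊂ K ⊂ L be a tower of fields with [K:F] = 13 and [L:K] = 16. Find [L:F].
[L:F] = 208

The tower law says that for any tower of field extensions F ⊂ K ⊂ L with finite degrees, [L:F] = [L:K] · [K:F]. Here this gives [L:F] = 16 · 13 = 208.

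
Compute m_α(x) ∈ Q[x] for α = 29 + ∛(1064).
m_α(x) = x^3 - 87x^2 + 2523x - 25453

Set β = α - 29 = ∛(1064), so β^3 = 1064. Then (α - 29)^3 - 1064 = 0, i.e. α is a root of g(x) = (x - 29)^3 - 1064 = x^3 - 87x^2 + 2523x - 25453. Since g(x) = h(x - 29) where h(x) = x^3 - 1064, and h is irreducible over Q (because 1064 is not a perfect cube, so h has no rational root, and a monic cubic with no rational root is irreducible), g is also irreducible (irreducibility is preserved under the substitution x → x - 29). Hence m_α(x) = x^3 - 87x^2 + 2523x - 25453.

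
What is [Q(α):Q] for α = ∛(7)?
[Q(α):Q] = 3

The minimal polynomial of α is x^3 - 7, irreducible over Q since 7 is not a perfect cube (so x^3 - 7 has no rational root). Hence [Q(α):Q] = deg(m_α) = 3.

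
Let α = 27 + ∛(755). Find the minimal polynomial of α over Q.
m_α(x) = x^3 - 81x^2 + 2187x - 20438

Set β = α - 27 = ∛(755), so β^3 = 755. Then (α - 27)^3 - 755 = 0, i.e. α is a root of g(x) = (x - 27)^3 - 755 = x^3 - 81x^2 + 2187x - 20438. Since g(x) = h(x - 27) where h(x) = x^3 - 755, and h is irreducible over Q (because 755 is not a perfect cube, so h has no rational root, and a monic cubic with no rational root is irreducible), g is also irreducible (irreducibility is preserved under the substitution x → x - 27). Hence m_α(x) = x^3 - 81x^2 + 2187x - 20438.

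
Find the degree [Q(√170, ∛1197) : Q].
[Q(√170, ∛1197) : Q] = 6

Let L = Q(√170, ∛1197). Since Q(√170) ⊂ L and [Q(√170):Q] = 2, the tower law gives 2 | [L:Q]. Likewise Q(∛1197) ⊂ L with [Q(∛1197):Q] = 3 (because 1197 is not a perfect cube), so 3 | [L:Q]. As gcd(2,3) = 1, [L:Q] is divisible by 6. Conversely L is generated over Q by √170 and ∛1197, so [L:Q] ≤ 2·3 = 6. Therefore [Q(√170, ∛1197) : Q] = 6.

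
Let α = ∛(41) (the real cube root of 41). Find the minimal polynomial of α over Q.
m_α(x) = x^3 - 41

α satisfies α^3 = 41, so x^3 - 41 annihilates α. By the rational root test, a rational root p/q (in lowest terms) of x^3 - 41 would satisfy p^3 = 41 q^3, forcing q = 1 and p^3 = 41; but 41 is not a perfect cube, contradiction. A monic cubic over Q with no rational root is irreducible (any nontrivial factorization would include a linear factor). Hence x^3 - 41 is the minimal polynomial of α, and in particular [Q(α):Q] = 3.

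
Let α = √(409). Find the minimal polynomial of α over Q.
m_α(x) = x^2 - 409

α satisfies α^2 - 409 = 0, so x^2 - 409 annihilates α. Since d = 409 is squarefree and ≠ 1, it is not a perfect square in Q, so x^2 - 409 has no rational root and is therefore irreducible over Q (a degree-2 polynomial over a field is irreducible iff it has no root). Hence m_α(x) = x^2 - 409.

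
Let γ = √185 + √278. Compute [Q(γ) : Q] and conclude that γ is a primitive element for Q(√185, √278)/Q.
[Q(γ) : Q] = 4 (equivalently, Q(γ) = Q(√185, √278))

Obviously Q(γ) ⊆ Q(√185, √278), and [Q(√185, √278):Q] = 4 (since 185, 278 are distinct squarefree integers > 1 with 51430 not a perfect square). To show equality we compute the minimal polynomial of γ. From γ = √185 + √278: γ^2 = 185 + 2√(51430) + 278 = 463 + 2√(51430), so γ^2 - 463 = 2√(51430); squaring, (γ^2 - 463)^2 = 4·51430, i.e. γ^4 - 926γ^2 + 214369 - 205720 = 0, i.e. γ^4 - 926γ^2 + 8649 = 0. So γ is a root of x^4 - 926x^2 + 8649. This polynomial is irreducible over Q: it has no rational root (each ±√185 ± √278 is irrational), and any factorization into two quadratics over Q would force √(51430) ∈ Q (pairing opposite roots) or √185, √278 ∈ Q (other pairings), all impossible. Hence [Q(γ):Q] = 4 = [Q(√185, √278):Q], so Q(γ) = Q(√185, √278).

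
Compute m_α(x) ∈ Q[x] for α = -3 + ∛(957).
m_α(x) = x^3 + 9x^2 + 27x - 930

Set β = α + 3 = ∛(957), so β^3 = 957. Then (α + 3)^3 - 957 = 0, i.e. α is a root of g(x) = (x + 3)^3 - 957 = x^3 + 9x^2 + 27x - 930. Since g(x) = h(x + 3) where h(x) = x^3 - 957, and h is irreducible over Q (because 957 is not a perfect cube, so h has no rational root, and a monic cubic with no rational root is irreducible), g is also irreducible (irreducibility is preserved under the substitution x → x + 3). Hence m_α(x) = x^3 + 9x^2 + 27x - 930.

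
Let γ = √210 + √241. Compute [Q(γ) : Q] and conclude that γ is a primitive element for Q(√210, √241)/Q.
[Q(γ) : Q] = 4 (equivalently, Q(γ) = Q(√210, √241))

Obviously Q(γ) ⊆ Q(√210, √241), and [Q(√210, √241):Q] = 4 (since 210, 241 are distinct squarefree integers > 1 with 50610 not a perfect square). To show equality we compute the minimal polynomial of γ. From γ = √210 + √241: γ^2 = 210 + 2√(50610) + 241 = 451 + 2√(50610), so γ^2 - 451 = 2√(50610); squaring, (γ^2 - 451)^2 = 4·50610, i.e. γ^4 - 902γ^2 + 203401 - 202440 = 0, i.e. γ^4 - 902γ^2 + 961 = 0. So γ is a root of x^4 - 902x^2 + 961. This polynomial is irreducible over Q: it has no rational root (each ±√210 ± √241 is irrational), and any factorization into two quadratics over Q would force √(50610) ∈ Q (pairing opposite roots) or √210, √241 ∈ Q (other pairings), all impossible. Hence [Q(γ):Q] = 4 = [Q(√210, √241):Q], so Q(γ) = Q(√210, √241).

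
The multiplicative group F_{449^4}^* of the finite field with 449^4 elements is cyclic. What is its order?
|F_{449^4}^*| = 40642963200

F_{449^4} has 449^4 = 40642963201 elements; its multiplicative group consists of all nonzero elements, so |F_{449^4}^*| = 40642963201 - 1 = 40642963200. (It is cyclic since any finite subgroup of the multiplicative group of a field is cyclic.)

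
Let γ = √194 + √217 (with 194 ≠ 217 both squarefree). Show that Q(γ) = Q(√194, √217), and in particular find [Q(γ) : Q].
[Q(γ) : Q] = 4 (equivalently, Q(γ) = Q(√194, √217))

Obviously Q(γ) ⊆ Q(√194, √217), and [Q(√194, √217):Q] = 4 (since 194, 217 are distinct squarefree integers > 1 with 42098 not a perfect square). To show equality we compute the minimal polynomial of γ. From γ = √194 + √217: γ^2 = 194 + 2√(42098) + 217 = 411 + 2√(42098), so γ^2 - 411 = 2√(42098); squaring, (γ^2 - 411)^2 = 4·42098, i.e. γ^4 - 822γ^2 + 168921 - 168392 = 0, i.e. γ^4 - 822γ^2 + 529 = 0. So γ is a root of x^4 - 822x^2 + 529. This polynomial is irreducible over Q: it has no rational root (each ±√194 ± √217 is irrational), and any factorization into two quadratics over Q would force √(42098) ∈ Q (pairing opposite roots) or √194, √217 ∈ Q (other pairings), all impossible. Hence [Q(γ):Q] = 4 = [Q(√194, √217):Q], so Q(γ) = Q(√194, √217).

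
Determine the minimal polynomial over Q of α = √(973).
m_α(x) = x^2 - 973

α satisfies α^2 - 973 = 0, so x^2 - 973 annihilates α. Since d = 973 is squarefree and ≠ 1, it is not a perfect square in Q, so x^2 - 973 has no rational root and is therefore irreducible over Q (a degree-2 polynomial over a field is irreducible iff it has no root). Hence m_α(x) = x^2 - 973.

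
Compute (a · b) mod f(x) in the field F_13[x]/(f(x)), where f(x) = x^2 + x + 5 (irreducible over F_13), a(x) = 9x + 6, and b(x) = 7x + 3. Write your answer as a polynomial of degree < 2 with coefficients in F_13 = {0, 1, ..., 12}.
a · b ≡ 6x + 2 (mod f(x))

Multiply in F_13[x]: a(x)·b(x) = (9x + 6)·(7x + 3) = 11x^2 + 4x + 5. This has degree ≥ 2, so divide by f(x) over F_13: 11x^2 + 4x + 5 = (11)·(x^2 + x + 5) + (6x + 2). Hence a·b ≡ 6x + 2 (mod f). (F_13[x]/(f) is a field with 13^2 = 169 elements since f is irreducible of degree 2.)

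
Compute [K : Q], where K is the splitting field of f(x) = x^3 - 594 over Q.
[K : Q] = 6

The roots of x^3 - 594 are ∛594, ω∛594, ω^2∛594 where ω = e^(2πi/3) is a primitive cube root of unity, so K = Q(∛594, ω). Now [Q(∛594):Q] = 3 (since 594 is not a perfect cube, x^3 - 594 is irreducible) and [Q(ω):Q] = 2. Both 2 and 3 divide [K:Q], and [K:Q] ≤ 3·2 = 6, so [K:Q] = 6. (Equivalently: Q(∛594) ⊂ R but ω ∉ R, so [K : Q(∛594)] = 2.)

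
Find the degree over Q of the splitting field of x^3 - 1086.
[K : Q] = 6

The roots of x^3 - 1086 are ∛1086, ω∛1086, ω^2∛1086 where ω = e^(2πi/3) is a primitive cube root of unity, so K = Q(∛1086, ω). Now [Q(∛1086):Q] = 3 (since 1086 is not a perfect cube, x^3 - 1086 is irreducible) and [Q(ω):Q] = 2. Both 2 and 3 divide [K:Q], and [K:Q] ≤ 3·2 = 6, so [K:Q] = 6. (Equivalently: Q(∛1086) ⊂ R but ω ∉ R, so [K : Q(∛1086)] = 2.)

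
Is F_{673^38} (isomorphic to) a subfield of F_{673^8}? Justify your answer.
No: F_{673^38} is not a subfield of F_{673^8}

F_{p^m} embeds in F_{p^n} iff m | n. Here 38 ∤ 8 (since 8 = 0·38 + 8 with remainder 8 ≠ 0), so F_{673^38} is not a subfield of F_{673^8}. Equivalently: if it were, the tower law would give 38 = [F_{673^38}:F_673] dividing [F_{673^8}:F_673] = 8, contradiction.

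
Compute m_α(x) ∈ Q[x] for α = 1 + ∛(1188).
m_α(x) = x^3 - 3x^2 + 3x - 1189

Set β = α - 1 = ∛(1188), so β^3 = 1188. Then (α - 1)^3 - 1188 = 0, i.e. α is a root of g(x) = (x - 1)^3 - 1188 = x^3 - 3x^2 + 3x - 1189. Since g(x) = h(x - 1) where h(x) = x^3 - 1188, and h is irreducible over Q (because 1188 is not a perfect cube, so h has no rational root, and a monic cubic with no rational root is irreducible), g is also irreducible (irreducibility is preserved under the substitution x → x - 1). Hence m_α(x) = x^3 - 3x^2 + 3x - 1189.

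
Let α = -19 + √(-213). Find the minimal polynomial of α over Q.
m_α(x) = x^2 + 38x + 574

From α + 19 = √(-213), squaring gives (α + 19)^2 = -213, i.e. α^2 + 38α + 361 = -213, so α^2 + 38α + 574 = 0. The discriminant of x^2 + 38x + 574 is (38)^2 - 4·(574) = 1444 - 2296 = -852, and 4·(-213) is not a perfect square in Q since -213 is squarefree and ≠ 1. Hence x^2 + 38x + 574 is irreducible over Q and is the minimal polynomial of α.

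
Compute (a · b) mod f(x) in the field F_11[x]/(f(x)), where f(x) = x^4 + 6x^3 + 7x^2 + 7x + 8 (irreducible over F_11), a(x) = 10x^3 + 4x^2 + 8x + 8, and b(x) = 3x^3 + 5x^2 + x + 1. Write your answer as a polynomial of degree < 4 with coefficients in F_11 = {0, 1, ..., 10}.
a · b ≡ 8x^2 + 3 (mod f(x))

Multiply in F_11[x]: a(x)·b(x) = (10x^3 + 4x^2 + 8x + 8)·(3x^3 + 5x^2 + x + 1) = 8x^6 + 7x^5 + 10x^4 + x^3 + 8x^2 + 5x + 8. This has degree ≥ 4, so divide by f(x) over F_11: 8x^6 + 7x^5 + 10x^4 + x^3 + 8x^2 + 5x + 8 = (8x^2 + 3x + 2)·(x^4 + 6x^3 + 7x^2 + 7x + 8) + (8x^2 + 3). Hence a·b ≡ 8x^2 + 3 (mod f). (F_11[x]/(f) is a field with 11^4 = 14641 elements since f is irreducible of degree 4.)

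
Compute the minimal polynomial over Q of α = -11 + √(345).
m_α(x) = x^2 + 22x - 224

From α + 11 = √(345), squaring gives (α + 11)^2 = 345, i.e. α^2 + 22α + 121 = 345, so α^2 + 22α - 224 = 0. The discriminant of x^2 + 22x - 224 is (22)^2 - 4·(-224) = 484 + 896 = 1380, and 4·(345) is not a perfect square in Q since 345 is squarefree and ≠ 1. Hence x^2 + 22x - 224 is irreducible over Q and is the minimal polynomial of α.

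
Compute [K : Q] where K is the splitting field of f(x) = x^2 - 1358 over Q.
[K : Q] = 2

f(x) = x^2 - 1358 factors as (x - √1358)(x + √1358). The splitting field is K = Q(√1358). Since 1358 is squarefree and > 1, it is not a perfect square, so x^2 - 1358 is irreducible over Q and [Q(√1358) : Q] = 2. Hence [K : Q] = 2.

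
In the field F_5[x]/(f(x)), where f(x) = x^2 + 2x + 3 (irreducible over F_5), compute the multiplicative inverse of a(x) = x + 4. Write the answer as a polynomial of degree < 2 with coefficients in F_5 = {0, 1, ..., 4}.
a(x)^(-1) ≡ 4x + 2 (mod f(x))

Since f is irreducible over F_5, F_5[x]/(f) is a field and a(x) ≠ 0 has an inverse. Apply the extended Euclidean algorithm to f(x) and a(x) in F_5[x]: f(x) = (x + 3)·a(x) + (1). The last nonzero remainder is the constant 1 = gcd(f, a) in F_5. Back-substituting through the division chain expresses 1 = s(x)·a(x) + t(x)·f(x) with s(x) ≡ 4x + 2 (mod f), so a(x)^(-1) ≡ s(x) = 4x + 2 (mod f). Check: (x + 4)·(4x + 2) = 4x^2 + 3x + 3 ≡ 1 (mod x^2 + 2x + 3).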